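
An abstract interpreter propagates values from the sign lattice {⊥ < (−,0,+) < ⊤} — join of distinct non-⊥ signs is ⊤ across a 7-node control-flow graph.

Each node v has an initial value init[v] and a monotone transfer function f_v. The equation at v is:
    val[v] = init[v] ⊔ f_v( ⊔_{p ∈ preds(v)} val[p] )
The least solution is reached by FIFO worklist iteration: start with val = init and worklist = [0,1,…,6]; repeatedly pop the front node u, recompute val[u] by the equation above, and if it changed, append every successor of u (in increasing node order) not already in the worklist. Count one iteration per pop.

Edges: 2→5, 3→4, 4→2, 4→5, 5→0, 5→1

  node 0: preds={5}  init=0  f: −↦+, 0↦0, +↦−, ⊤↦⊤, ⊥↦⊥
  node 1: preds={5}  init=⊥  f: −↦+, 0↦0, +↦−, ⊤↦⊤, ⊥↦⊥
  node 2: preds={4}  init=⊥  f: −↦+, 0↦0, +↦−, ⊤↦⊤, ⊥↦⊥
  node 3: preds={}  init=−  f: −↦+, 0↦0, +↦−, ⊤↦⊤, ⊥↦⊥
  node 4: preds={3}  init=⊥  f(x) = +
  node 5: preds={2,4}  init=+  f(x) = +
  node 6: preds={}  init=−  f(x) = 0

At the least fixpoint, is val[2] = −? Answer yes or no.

Worklist (9 pops):
  #1 pop 0: in=+ → ⊤ (was 0); enqueue []
  #2 pop 1: in=+ → − (was ⊥); enqueue []
  #3 pop 2: in=⊥ → ⊥ (no change)
  #4 pop 3: in=⊥ → − (no change)
  #5 pop 4: in=− → + (was ⊥); enqueue [2]
  #6 pop 5: in=+ → + (no change)
  #7 pop 6: in=⊥ → ⊤ (was −); enqueue []
  #8 pop 2: in=+ → − (was ⊥); enqueue [5]
  #9 pop 5: in=⊤ → + (no change)

Fixpoint:
  val[0] = ⊤
  val[1] = −
  val[2] = −
  val[3] = −
  val[4] = +
  val[5] = +
  val[6] = ⊤

yes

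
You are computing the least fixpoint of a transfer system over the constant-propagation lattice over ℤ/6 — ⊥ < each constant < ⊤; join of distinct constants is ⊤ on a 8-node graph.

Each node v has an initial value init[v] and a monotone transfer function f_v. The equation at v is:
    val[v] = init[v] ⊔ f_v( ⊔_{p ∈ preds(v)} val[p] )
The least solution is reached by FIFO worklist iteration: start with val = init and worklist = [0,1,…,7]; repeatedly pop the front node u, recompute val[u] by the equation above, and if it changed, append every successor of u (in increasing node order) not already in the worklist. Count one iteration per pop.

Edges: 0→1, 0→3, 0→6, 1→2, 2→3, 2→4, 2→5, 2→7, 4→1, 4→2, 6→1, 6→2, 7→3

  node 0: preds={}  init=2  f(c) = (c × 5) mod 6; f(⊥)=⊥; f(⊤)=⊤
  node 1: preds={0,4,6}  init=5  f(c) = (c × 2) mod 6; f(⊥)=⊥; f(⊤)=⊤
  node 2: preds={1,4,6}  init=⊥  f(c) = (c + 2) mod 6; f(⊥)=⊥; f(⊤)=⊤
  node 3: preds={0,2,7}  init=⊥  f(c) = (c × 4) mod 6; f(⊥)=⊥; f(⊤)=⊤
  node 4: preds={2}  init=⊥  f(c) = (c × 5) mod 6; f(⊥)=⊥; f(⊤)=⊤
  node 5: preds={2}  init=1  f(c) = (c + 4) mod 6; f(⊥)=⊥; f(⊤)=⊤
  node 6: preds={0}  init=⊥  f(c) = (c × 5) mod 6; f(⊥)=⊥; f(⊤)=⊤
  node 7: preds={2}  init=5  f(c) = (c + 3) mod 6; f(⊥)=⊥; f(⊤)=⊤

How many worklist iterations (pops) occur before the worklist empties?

Worklist (11 pops):
  #1 pop 0: in=⊥ → 2 (no change)
  #2 pop 1: in=2 → ⊤ (was 5); enqueue []
  #3 pop 2: in=⊤ → ⊤ (was ⊥); enqueue []
  #4 pop 3: in=⊤ → ⊤ (was ⊥); enqueue []
  #5 pop 4: in=⊤ → ⊤ (was ⊥); enqueue [1,2]
  #6 pop 5: in=⊤ → ⊤ (was 1); enqueue []
  #7 pop 6: in=2 → 4 (was ⊥); enqueue []
  #8 pop 7: in=⊤ → ⊤ (was 5); enqueue [3]
  #9 pop 1: in=⊤ → ⊤ (no change)
  #10 pop 2: in=⊤ → ⊤ (no change)
  #11 pop 3: in=⊤ → ⊤ (no change)

Fixpoint:
  val[0] = 2
  val[1] = ⊤
  val[2] = ⊤
  val[3] = ⊤
  val[4] = ⊤
  val[5] = ⊤
  val[6] = 4
  val[7] = ⊤

11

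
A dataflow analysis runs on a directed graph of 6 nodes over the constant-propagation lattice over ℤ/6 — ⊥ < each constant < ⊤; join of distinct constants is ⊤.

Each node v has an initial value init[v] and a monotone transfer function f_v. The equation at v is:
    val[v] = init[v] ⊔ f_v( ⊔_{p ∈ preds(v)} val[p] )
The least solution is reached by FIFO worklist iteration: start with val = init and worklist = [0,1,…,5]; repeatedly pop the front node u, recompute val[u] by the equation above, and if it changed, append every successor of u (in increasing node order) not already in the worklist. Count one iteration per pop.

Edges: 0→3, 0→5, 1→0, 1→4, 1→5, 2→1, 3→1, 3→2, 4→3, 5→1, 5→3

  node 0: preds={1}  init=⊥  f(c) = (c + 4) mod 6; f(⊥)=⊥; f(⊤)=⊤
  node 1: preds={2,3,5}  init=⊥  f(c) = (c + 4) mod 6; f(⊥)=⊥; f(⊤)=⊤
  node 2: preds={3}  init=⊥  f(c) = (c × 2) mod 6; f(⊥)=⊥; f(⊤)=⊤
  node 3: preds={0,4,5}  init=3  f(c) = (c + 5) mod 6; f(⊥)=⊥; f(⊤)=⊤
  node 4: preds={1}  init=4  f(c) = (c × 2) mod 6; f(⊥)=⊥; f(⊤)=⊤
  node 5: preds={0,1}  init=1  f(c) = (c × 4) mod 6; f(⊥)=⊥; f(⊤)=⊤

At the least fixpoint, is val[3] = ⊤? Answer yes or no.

Iteration log — 12 steps:
  step 1. node 0  ⊔preds=⊥  new=⊥  stable
  step 2. node 1  ⊔preds=⊤  new=⊤  old=⊥  +wl: 0
  step 3. node 2  ⊔preds=3  new=0  old=⊥  +wl: 1
  step 4. node 3  ⊔preds=⊤  new=⊤  old=3  +wl: 2
  step 5. node 4  ⊔preds=⊤  new=⊤  old=4  +wl: 3
  step 6. node 5  ⊔preds=⊤  new=⊤  old=1  +wl: 
  step 7. node 0  ⊔preds=⊤  new=⊤  old=⊥  +wl: 5
  step 8. node 1  ⊔preds=⊤  new=⊤  stable
  step 9. node 2  ⊔preds=⊤  new=⊤  old=0  +wl: 1
  step 10. node 3  ⊔preds=⊤  new=⊤  stable
  step 11. node 5  ⊔preds=⊤  new=⊤  stable
  step 12. node 1  ⊔preds=⊤  new=⊤  stable

Least fixpoint reached:
  node 0: ⊤
  node 1: ⊤
  node 2: ⊤
  node 3: ⊤
  node 4: ⊤
  node 5: ⊤

yes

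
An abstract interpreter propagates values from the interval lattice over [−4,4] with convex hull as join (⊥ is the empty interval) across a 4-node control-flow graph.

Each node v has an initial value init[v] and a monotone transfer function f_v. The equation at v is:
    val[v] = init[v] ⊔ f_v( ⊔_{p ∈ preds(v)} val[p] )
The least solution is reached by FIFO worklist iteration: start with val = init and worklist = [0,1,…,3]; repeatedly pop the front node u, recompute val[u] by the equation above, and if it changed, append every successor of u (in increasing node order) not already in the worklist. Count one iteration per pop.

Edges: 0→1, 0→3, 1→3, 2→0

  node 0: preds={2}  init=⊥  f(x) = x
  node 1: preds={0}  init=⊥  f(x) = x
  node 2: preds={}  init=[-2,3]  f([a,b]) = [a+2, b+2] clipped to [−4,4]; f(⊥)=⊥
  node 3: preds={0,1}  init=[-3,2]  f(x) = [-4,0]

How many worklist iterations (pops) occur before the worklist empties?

Trace (4 dequeues):
  [1] u=0 | in [-2,3] | out [-2,3] | prev ⊥ | push {}
  [2] u=1 | in [-2,3] | out [-2,3] | prev ⊥ | push {}
  [3] u=2 | in ⊥ | out [-2,3] | ==
  [4] u=3 | in [-2,3] | out [-4,2] | prev [-3,2] | push {}

Converged values:
  [0] [-2,3]
  [1] [-2,3]
  [2] [-2,3]
  [3] [-4,2]

4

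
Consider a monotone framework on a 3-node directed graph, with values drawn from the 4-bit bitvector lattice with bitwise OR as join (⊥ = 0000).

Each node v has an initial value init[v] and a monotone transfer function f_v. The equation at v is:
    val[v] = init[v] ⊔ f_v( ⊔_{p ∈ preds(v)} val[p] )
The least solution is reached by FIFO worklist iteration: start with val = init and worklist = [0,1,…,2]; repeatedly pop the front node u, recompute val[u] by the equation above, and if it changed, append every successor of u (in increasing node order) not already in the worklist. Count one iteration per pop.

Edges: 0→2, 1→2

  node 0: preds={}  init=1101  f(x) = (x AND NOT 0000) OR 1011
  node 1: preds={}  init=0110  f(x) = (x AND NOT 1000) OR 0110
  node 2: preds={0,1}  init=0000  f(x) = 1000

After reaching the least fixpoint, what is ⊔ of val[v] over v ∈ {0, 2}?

Iteration log — 3 steps:
  step 1. node 0  ⊔preds=0000  new=1111  old=1101  +wl: 
  step 2. node 1  ⊔preds=0000  new=0110  stable
  step 3. node 2  ⊔preds=1111  new=1000  old=0000  +wl: 

Least fixpoint reached:
  node 0: 1111
  node 1: 0110
  node 2: 1000

1111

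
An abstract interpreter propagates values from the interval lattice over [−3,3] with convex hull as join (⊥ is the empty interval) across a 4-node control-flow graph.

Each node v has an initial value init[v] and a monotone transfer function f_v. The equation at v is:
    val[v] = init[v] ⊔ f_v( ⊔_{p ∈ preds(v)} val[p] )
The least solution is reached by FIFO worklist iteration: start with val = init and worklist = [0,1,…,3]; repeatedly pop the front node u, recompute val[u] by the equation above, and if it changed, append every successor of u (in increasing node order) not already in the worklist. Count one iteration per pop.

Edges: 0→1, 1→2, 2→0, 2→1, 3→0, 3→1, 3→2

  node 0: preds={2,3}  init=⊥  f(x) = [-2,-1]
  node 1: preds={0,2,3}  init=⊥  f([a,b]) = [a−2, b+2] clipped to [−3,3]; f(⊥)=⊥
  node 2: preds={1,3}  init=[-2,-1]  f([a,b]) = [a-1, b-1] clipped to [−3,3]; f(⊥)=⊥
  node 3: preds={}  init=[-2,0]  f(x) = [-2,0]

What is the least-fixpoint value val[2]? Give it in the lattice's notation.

[-3,2]

Worklist (9 pops):
  #1 pop 0: in=[-2,0] → [-2,-1] (was ⊥); enqueue []
  #2 pop 1: in=[-2,0] → [-3,2] (was ⊥); enqueue []
  #3 pop 2: in=[-3,2] → [-3,1] (was [-2,-1]); enqueue [0,1]
  #4 pop 3: in=⊥ → [-2,0] (no change)
  #5 pop 0: in=[-3,1] → [-2,-1] (no change)
  #6 pop 1: in=[-3,1] → [-3,3] (was [-3,2]); enqueue [2]
  #7 pop 2: in=[-3,3] → [-3,2] (was [-3,1]); enqueue [0,1]
  #8 pop 0: in=[-3,2] → [-2,-1] (no change)
  #9 pop 1: in=[-3,2] → [-3,3] (no change)

Fixpoint:
  val[0] = [-2,-1]
  val[1] = [-3,3]
  val[2] = [-3,2]
  val[3] = [-2,0]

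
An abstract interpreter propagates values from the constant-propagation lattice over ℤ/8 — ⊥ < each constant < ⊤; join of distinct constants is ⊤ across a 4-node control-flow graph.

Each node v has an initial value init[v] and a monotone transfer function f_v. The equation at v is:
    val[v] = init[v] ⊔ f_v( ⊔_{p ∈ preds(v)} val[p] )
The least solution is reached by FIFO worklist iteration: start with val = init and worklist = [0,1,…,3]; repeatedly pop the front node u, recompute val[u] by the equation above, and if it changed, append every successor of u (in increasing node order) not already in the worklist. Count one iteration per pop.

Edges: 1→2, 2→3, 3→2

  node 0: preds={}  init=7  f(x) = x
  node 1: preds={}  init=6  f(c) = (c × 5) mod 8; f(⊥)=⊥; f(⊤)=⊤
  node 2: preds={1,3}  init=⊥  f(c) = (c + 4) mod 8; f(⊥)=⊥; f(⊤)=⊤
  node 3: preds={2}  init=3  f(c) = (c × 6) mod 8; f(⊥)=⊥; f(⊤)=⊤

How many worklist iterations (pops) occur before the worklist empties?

5

Worklist (5 pops):
  #1 pop 0: in=⊥ → 7 (no change)
  #2 pop 1: in=⊥ → 6 (no change)
  #3 pop 2: in=⊤ → ⊤ (was ⊥); enqueue []
  #4 pop 3: in=⊤ → ⊤ (was 3); enqueue [2]
  #5 pop 2: in=⊤ → ⊤ (no change)

Fixpoint:
  val[0] = 7
  val[1] = 6
  val[2] = ⊤
  val[3] = ⊤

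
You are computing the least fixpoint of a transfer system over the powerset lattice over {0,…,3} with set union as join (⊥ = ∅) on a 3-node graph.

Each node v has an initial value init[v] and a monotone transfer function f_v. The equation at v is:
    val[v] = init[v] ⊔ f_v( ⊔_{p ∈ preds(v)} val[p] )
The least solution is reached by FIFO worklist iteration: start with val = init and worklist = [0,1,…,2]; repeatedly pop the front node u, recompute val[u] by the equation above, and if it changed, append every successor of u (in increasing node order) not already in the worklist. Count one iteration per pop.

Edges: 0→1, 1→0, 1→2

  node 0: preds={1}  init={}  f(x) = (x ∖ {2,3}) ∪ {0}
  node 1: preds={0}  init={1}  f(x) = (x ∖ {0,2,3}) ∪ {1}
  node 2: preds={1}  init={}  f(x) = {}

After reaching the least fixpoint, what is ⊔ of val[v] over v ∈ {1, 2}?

Iteration log — 3 steps:
  step 1. node 0  ⊔preds={1}  new={0,1}  old={}  +wl: 
  step 2. node 1  ⊔preds={0,1}  new={1}  stable
  step 3. node 2  ⊔preds={1}  new={}  stable

Least fixpoint reached:
  node 0: {0,1}
  node 1: {1}
  node 2: {}

{1}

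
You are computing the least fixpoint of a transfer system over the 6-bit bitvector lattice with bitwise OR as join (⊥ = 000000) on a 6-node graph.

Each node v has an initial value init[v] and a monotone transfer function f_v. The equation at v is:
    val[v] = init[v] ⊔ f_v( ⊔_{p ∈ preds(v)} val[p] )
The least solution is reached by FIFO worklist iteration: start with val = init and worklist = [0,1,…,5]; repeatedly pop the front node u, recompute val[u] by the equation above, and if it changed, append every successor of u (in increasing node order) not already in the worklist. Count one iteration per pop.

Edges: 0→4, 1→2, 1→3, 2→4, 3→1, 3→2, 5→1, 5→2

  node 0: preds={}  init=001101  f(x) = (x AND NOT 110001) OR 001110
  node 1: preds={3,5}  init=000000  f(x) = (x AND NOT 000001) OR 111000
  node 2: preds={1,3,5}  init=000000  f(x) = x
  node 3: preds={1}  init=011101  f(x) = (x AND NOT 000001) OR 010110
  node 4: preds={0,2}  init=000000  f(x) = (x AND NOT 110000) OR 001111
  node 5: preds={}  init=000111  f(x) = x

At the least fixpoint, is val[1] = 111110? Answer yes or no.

yes

Iteration log — 8 steps:
  step 1. node 0  ⊔preds=000000  new=001111  old=001101  +wl: 
  step 2. node 1  ⊔preds=011111  new=111110  old=000000  +wl: 
  step 3. node 2  ⊔preds=111111  new=111111  old=000000  +wl: 
  step 4. node 3  ⊔preds=111110  new=111111  old=011101  +wl: 1,2
  step 5. node 4  ⊔preds=111111  new=001111  old=000000  +wl: 
  step 6. node 5  ⊔preds=000000  new=000111  stable
  step 7. node 1  ⊔preds=111111  new=111110  stable
  step 8. node 2  ⊔preds=111111  new=111111  stable

Least fixpoint reached:
  node 0: 001111
  node 1: 111110
  node 2: 111111
  node 3: 111111
  node 4: 001111
  node 5: 000111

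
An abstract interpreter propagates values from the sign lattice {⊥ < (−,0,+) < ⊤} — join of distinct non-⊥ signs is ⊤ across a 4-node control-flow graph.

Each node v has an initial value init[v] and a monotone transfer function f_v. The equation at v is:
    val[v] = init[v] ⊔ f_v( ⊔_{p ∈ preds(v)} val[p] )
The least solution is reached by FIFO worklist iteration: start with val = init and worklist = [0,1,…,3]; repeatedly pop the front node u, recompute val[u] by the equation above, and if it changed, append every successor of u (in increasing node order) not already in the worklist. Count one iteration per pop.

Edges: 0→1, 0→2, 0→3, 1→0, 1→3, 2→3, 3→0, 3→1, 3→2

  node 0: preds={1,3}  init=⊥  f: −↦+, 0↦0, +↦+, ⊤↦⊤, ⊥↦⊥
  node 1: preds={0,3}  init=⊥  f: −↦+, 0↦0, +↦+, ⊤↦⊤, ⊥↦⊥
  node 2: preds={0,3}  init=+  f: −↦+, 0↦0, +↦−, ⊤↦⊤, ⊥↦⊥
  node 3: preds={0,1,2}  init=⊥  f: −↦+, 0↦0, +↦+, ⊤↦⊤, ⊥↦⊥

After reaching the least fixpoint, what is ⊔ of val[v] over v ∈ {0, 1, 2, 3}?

⊤

Trace (13 dequeues):
  [1] u=0 | in ⊥ | out ⊥ | ==
  [2] u=1 | in ⊥ | out ⊥ | ==
  [3] u=2 | in ⊥ | out + | ==
  [4] u=3 | in + | out + | prev ⊥ | push {0,1,2}
  [5] u=0 | in + | out + | prev ⊥ | push {3}
  [6] u=1 | in + | out + | prev ⊥ | push {0}
  [7] u=2 | in + | out ⊤ | prev + | push {}
  [8] u=3 | in ⊤ | out ⊤ | prev + | push {1,2}
  [9] u=0 | in ⊤ | out ⊤ | prev + | push {3}
  [10] u=1 | in ⊤ | out ⊤ | prev + | push {0}
  [11] u=2 | in ⊤ | out ⊤ | ==
  [12] u=3 | in ⊤ | out ⊤ | ==
  [13] u=0 | in ⊤ | out ⊤ | ==

Converged values:
  [0] ⊤
  [1] ⊤
  [2] ⊤
  [3] ⊤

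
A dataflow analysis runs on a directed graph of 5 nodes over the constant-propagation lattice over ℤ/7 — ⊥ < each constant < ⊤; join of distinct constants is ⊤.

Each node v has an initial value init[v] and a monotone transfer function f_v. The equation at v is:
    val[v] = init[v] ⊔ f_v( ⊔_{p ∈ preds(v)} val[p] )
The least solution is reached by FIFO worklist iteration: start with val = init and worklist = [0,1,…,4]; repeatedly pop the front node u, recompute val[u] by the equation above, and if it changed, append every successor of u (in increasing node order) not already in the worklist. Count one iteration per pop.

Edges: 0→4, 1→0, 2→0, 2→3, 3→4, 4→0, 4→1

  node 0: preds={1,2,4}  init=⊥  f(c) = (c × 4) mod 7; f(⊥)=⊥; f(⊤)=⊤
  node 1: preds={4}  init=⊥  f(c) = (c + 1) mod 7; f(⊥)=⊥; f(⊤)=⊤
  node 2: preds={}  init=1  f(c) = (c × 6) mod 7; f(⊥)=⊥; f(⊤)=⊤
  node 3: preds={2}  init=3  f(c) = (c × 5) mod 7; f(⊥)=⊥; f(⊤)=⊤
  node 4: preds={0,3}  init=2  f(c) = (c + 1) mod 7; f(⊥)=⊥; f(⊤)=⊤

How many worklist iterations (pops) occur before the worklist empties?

8

Worklist (8 pops):
  #1 pop 0: in=⊤ → ⊤ (was ⊥); enqueue []
  #2 pop 1: in=2 → 3 (was ⊥); enqueue [0]
  #3 pop 2: in=⊥ → 1 (no change)
  #4 pop 3: in=1 → ⊤ (was 3); enqueue []
  #5 pop 4: in=⊤ → ⊤ (was 2); enqueue [1]
  #6 pop 0: in=⊤ → ⊤ (no change)
  #7 pop 1: in=⊤ → ⊤ (was 3); enqueue [0]
  #8 pop 0: in=⊤ → ⊤ (no change)

Fixpoint:
  val[0] = ⊤
  val[1] = ⊤
  val[2] = 1
  val[3] = ⊤
  val[4] = ⊤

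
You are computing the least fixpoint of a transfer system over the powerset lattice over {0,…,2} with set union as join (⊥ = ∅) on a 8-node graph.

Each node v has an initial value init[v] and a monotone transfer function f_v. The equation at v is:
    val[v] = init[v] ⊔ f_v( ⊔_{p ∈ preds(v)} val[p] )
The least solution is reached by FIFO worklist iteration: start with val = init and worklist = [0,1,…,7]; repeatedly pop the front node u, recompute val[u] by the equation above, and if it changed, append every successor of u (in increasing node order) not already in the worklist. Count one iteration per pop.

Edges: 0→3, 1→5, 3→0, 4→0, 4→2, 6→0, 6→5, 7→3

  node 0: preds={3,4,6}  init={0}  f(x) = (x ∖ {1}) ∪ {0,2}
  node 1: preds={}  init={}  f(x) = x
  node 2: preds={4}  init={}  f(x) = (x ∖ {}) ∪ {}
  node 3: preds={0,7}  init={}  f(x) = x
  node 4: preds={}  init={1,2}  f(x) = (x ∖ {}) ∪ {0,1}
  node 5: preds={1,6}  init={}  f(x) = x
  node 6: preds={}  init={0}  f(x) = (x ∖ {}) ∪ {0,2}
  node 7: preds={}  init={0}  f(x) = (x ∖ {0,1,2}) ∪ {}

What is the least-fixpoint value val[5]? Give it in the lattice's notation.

{0,2}

Iteration log — 11 steps:
  step 1. node 0  ⊔preds={0,1,2}  new={0,2}  old={0}  +wl: 
  step 2. node 1  ⊔preds={}  new={}  stable
  step 3. node 2  ⊔preds={1,2}  new={1,2}  old={}  +wl: 
  step 4. node 3  ⊔preds={0,2}  new={0,2}  old={}  +wl: 0
  step 5. node 4  ⊔preds={}  new={0,1,2}  old={1,2}  +wl: 2
  step 6. node 5  ⊔preds={0}  new={0}  old={}  +wl: 
  step 7. node 6  ⊔preds={}  new={0,2}  old={0}  +wl: 5
  step 8. node 7  ⊔preds={}  new={0}  stable
  step 9. node 0  ⊔preds={0,1,2}  new={0,2}  stable
  step 10. node 2  ⊔preds={0,1,2}  new={0,1,2}  old={1,2}  +wl: 
  step 11. node 5  ⊔preds={0,2}  new={0,2}  old={0}  +wl: 

Least fixpoint reached:
  node 0: {0,2}
  node 1: {}
  node 2: {0,1,2}
  node 3: {0,2}
  node 4: {0,1,2}
  node 5: {0,2}
  node 6: {0,2}
  node 7: {0}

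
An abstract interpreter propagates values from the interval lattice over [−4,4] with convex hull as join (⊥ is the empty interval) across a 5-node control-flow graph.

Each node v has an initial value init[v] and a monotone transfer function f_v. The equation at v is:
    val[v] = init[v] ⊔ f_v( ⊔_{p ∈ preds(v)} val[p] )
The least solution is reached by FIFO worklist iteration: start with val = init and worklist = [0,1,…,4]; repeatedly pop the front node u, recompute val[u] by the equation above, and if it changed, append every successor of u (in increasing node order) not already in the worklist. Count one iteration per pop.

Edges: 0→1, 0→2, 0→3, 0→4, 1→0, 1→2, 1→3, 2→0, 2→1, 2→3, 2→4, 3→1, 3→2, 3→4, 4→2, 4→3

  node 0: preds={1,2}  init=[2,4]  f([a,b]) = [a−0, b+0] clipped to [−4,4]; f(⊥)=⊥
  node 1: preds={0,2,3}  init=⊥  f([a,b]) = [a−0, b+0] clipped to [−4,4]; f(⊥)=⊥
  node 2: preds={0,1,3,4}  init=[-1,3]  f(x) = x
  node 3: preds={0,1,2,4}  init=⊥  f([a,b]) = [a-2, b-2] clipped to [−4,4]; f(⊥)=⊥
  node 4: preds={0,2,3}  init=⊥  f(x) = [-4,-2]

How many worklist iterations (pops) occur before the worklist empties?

15

Worklist (15 pops):
  #1 pop 0: in=[-1,3] → [-1,4] (was [2,4]); enqueue []
  #2 pop 1: in=[-1,4] → [-1,4] (was ⊥); enqueue [0]
  #3 pop 2: in=[-1,4] → [-1,4] (was [-1,3]); enqueue [1]
  #4 pop 3: in=[-1,4] → [-3,2] (was ⊥); enqueue [2]
  #5 pop 4: in=[-3,4] → [-4,-2] (was ⊥); enqueue [3]
  #6 pop 0: in=[-1,4] → [-1,4] (no change)
  #7 pop 1: in=[-3,4] → [-3,4] (was [-1,4]); enqueue [0]
  #8 pop 2: in=[-4,4] → [-4,4] (was [-1,4]); enqueue [1,4]
  #9 pop 3: in=[-4,4] → [-4,2] (was [-3,2]); enqueue [2]
  #10 pop 0: in=[-4,4] → [-4,4] (was [-1,4]); enqueue [3]
  #11 pop 1: in=[-4,4] → [-4,4] (was [-3,4]); enqueue [0]
  #12 pop 4: in=[-4,4] → [-4,-2] (no change)
  #13 pop 2: in=[-4,4] → [-4,4] (no change)
  #14 pop 3: in=[-4,4] → [-4,2] (no change)
  #15 pop 0: in=[-4,4] → [-4,4] (no change)

Fixpoint:
  val[0] = [-4,4]
  val[1] = [-4,4]
  val[2] = [-4,4]
  val[3] = [-4,2]
  val[4] = [-4,-2]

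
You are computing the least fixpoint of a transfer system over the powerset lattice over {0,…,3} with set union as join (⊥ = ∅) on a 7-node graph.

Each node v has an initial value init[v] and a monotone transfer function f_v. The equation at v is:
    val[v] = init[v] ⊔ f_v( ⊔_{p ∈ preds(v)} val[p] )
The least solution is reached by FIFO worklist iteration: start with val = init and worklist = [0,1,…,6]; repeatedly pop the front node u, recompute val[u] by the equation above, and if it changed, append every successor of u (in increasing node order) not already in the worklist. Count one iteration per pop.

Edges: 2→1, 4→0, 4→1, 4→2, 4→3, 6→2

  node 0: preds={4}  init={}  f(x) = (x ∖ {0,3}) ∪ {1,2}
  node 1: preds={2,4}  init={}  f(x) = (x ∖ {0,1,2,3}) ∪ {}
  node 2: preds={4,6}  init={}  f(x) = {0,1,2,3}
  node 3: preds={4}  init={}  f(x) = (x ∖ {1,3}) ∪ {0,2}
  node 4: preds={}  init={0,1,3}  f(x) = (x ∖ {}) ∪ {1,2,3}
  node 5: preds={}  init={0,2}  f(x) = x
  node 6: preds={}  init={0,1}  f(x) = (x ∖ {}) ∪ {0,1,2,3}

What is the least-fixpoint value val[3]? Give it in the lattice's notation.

Trace (11 dequeues):
  [1] u=0 | in {0,1,3} | out {1,2} | prev {} | push {}
  [2] u=1 | in {0,1,3} | out {} | ==
  [3] u=2 | in {0,1,3} | out {0,1,2,3} | prev {} | push {1}
  [4] u=3 | in {0,1,3} | out {0,2} | prev {} | push {}
  [5] u=4 | in {} | out {0,1,2,3} | prev {0,1,3} | push {0,2,3}
  [6] u=5 | in {} | out {0,2} | ==
  [7] u=6 | in {} | out {0,1,2,3} | prev {0,1} | push {}
  [8] u=1 | in {0,1,2,3} | out {} | ==
  [9] u=0 | in {0,1,2,3} | out {1,2} | ==
  [10] u=2 | in {0,1,2,3} | out {0,1,2,3} | ==
  [11] u=3 | in {0,1,2,3} | out {0,2} | ==

Converged values:
  [0] {1,2}
  [1] {}
  [2] {0,1,2,3}
  [3] {0,2}
  [4] {0,1,2,3}
  [5] {0,2}
  [6] {0,1,2,3}

{0,2}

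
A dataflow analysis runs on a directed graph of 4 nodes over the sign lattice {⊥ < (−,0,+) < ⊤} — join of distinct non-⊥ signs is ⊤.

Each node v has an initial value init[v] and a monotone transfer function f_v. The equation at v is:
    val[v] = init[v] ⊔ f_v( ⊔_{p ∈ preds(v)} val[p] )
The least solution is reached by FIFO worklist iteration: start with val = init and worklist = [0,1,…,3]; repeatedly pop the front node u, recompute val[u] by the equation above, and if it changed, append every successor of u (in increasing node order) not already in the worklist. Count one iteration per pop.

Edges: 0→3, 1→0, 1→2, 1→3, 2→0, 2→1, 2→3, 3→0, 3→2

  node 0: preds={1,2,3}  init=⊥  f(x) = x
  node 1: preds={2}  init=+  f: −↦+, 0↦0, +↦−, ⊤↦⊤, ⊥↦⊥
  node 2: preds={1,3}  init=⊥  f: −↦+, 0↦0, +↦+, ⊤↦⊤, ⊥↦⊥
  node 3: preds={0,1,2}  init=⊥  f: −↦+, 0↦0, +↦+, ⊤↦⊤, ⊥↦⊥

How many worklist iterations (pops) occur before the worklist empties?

Trace (12 dequeues):
  [1] u=0 | in + | out + | prev ⊥ | push {}
  [2] u=1 | in ⊥ | out + | ==
  [3] u=2 | in + | out + | prev ⊥ | push {0,1}
  [4] u=3 | in + | out + | prev ⊥ | push {2}
  [5] u=0 | in + | out + | ==
  [6] u=1 | in + | out ⊤ | prev + | push {0,3}
  [7] u=2 | in ⊤ | out ⊤ | prev + | push {1}
  [8] u=0 | in ⊤ | out ⊤ | prev + | push {}
  [9] u=3 | in ⊤ | out ⊤ | prev + | push {0,2}
  [10] u=1 | in ⊤ | out ⊤ | ==
  [11] u=0 | in ⊤ | out ⊤ | ==
  [12] u=2 | in ⊤ | out ⊤ | ==

Converged values:
  [0] ⊤
  [1] ⊤
  [2] ⊤
  [3] ⊤

12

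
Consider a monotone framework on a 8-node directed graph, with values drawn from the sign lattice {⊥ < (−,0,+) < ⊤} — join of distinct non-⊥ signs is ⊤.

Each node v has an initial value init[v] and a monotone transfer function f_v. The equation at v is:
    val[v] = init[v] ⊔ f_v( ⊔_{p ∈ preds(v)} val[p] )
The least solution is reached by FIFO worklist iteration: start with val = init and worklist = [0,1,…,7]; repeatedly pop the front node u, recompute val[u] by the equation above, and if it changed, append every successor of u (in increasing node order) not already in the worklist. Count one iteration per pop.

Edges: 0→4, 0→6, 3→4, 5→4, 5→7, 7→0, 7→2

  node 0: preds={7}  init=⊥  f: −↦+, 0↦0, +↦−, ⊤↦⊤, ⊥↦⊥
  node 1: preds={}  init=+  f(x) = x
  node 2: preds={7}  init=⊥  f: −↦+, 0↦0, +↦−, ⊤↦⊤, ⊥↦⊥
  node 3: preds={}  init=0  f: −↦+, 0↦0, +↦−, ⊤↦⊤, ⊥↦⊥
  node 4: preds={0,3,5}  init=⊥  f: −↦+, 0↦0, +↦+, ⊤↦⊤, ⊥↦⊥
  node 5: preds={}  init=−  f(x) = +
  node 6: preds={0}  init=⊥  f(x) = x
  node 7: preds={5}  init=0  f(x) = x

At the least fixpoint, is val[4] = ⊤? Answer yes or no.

Worklist (13 pops):
  #1 pop 0: in=0 → 0 (was ⊥); enqueue []
  #2 pop 1: in=⊥ → + (no change)
  #3 pop 2: in=0 → 0 (was ⊥); enqueue []
  #4 pop 3: in=⊥ → 0 (no change)
  #5 pop 4: in=⊤ → ⊤ (was ⊥); enqueue []
  #6 pop 5: in=⊥ → ⊤ (was −); enqueue [4]
  #7 pop 6: in=0 → 0 (was ⊥); enqueue []
  #8 pop 7: in=⊤ → ⊤ (was 0); enqueue [0,2]
  #9 pop 4: in=⊤ → ⊤ (no change)
  #10 pop 0: in=⊤ → ⊤ (was 0); enqueue [4,6]
  #11 pop 2: in=⊤ → ⊤ (was 0); enqueue []
  #12 pop 4: in=⊤ → ⊤ (no change)
  #13 pop 6: in=⊤ → ⊤ (was 0); enqueue []

Fixpoint:
  val[0] = ⊤
  val[1] = +
  val[2] = ⊤
  val[3] = 0
  val[4] = ⊤
  val[5] = ⊤
  val[6] = ⊤
  val[7] = ⊤

yes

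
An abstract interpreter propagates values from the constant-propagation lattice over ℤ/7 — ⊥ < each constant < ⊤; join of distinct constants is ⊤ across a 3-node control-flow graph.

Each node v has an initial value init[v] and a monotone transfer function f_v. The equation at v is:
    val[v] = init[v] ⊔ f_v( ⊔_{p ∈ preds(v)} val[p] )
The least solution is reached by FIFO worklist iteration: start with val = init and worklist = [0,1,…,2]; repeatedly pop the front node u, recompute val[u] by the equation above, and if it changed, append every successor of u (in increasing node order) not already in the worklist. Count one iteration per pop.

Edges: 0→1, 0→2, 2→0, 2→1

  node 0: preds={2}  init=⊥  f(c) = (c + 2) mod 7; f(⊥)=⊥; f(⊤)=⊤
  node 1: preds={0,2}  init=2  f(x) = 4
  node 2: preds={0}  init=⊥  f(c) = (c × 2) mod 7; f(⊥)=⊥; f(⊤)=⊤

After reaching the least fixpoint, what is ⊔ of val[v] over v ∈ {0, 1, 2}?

⊤

Trace (3 dequeues):
  [1] u=0 | in ⊥ | out ⊥ | ==
  [2] u=1 | in ⊥ | out ⊤ | prev 2 | push {}
  [3] u=2 | in ⊥ | out ⊥ | ==

Converged values:
  [0] ⊥
  [1] ⊤
  [2] ⊥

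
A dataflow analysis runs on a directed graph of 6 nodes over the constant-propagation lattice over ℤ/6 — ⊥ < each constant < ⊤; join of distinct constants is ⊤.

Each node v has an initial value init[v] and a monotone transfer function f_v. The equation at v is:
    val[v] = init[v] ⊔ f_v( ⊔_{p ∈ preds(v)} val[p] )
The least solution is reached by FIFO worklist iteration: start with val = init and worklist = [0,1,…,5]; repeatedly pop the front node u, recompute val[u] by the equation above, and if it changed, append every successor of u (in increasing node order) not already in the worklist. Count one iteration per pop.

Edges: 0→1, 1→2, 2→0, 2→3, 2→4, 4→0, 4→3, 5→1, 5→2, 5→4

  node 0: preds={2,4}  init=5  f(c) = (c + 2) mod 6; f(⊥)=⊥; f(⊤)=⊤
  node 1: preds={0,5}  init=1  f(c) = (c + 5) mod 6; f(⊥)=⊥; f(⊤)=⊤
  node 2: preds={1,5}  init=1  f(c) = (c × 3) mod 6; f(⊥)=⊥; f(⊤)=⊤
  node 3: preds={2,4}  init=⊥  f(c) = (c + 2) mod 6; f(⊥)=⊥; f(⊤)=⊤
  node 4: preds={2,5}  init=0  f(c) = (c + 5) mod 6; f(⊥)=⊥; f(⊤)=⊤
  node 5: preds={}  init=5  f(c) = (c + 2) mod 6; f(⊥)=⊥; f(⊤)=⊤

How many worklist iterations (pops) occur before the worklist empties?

8

Worklist (8 pops):
  #1 pop 0: in=⊤ → ⊤ (was 5); enqueue []
  #2 pop 1: in=⊤ → ⊤ (was 1); enqueue []
  #3 pop 2: in=⊤ → ⊤ (was 1); enqueue [0]
  #4 pop 3: in=⊤ → ⊤ (was ⊥); enqueue []
  #5 pop 4: in=⊤ → ⊤ (was 0); enqueue [3]
  #6 pop 5: in=⊥ → 5 (no change)
  #7 pop 0: in=⊤ → ⊤ (no change)
  #8 pop 3: in=⊤ → ⊤ (no change)

Fixpoint:
  val[0] = ⊤
  val[1] = ⊤
  val[2] = ⊤
  val[3] = ⊤
  val[4] = ⊤
  val[5] = 5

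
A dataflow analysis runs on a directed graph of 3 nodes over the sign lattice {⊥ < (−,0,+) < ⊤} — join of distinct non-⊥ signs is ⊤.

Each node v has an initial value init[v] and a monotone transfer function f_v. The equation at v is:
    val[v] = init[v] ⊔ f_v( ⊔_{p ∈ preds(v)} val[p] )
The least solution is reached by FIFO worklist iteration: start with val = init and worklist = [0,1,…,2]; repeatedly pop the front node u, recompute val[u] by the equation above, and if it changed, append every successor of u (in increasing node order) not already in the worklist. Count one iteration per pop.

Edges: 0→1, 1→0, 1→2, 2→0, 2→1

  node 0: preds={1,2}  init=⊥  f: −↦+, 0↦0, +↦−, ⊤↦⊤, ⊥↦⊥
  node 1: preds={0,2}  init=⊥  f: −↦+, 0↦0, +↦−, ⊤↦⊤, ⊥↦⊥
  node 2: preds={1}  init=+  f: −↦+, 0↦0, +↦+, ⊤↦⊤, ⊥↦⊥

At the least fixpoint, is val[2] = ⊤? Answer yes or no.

yes

Worklist (5 pops):
  #1 pop 0: in=+ → − (was ⊥); enqueue []
  #2 pop 1: in=⊤ → ⊤ (was ⊥); enqueue [0]
  #3 pop 2: in=⊤ → ⊤ (was +); enqueue [1]
  #4 pop 0: in=⊤ → ⊤ (was −); enqueue []
  #5 pop 1: in=⊤ → ⊤ (no change)

Fixpoint:
  val[0] = ⊤
  val[1] = ⊤
  val[2] = ⊤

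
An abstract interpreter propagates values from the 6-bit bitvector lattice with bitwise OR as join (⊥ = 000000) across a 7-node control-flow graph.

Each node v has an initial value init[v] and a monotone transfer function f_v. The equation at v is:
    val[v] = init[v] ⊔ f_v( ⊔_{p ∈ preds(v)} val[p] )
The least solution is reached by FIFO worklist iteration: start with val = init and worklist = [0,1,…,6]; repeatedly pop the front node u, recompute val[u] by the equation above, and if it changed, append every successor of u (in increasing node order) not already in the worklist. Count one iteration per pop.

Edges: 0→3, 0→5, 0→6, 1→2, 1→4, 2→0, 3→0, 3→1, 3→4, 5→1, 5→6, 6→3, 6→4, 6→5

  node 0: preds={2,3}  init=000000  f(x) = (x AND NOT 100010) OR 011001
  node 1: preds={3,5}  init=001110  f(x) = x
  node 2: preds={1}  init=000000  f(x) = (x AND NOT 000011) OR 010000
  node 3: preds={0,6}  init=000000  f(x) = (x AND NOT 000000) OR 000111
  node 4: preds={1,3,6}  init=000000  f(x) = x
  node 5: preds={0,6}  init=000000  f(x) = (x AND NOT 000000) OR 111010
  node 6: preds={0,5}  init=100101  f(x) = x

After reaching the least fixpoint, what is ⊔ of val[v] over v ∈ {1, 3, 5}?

Worklist (15 pops):
  #1 pop 0: in=000000 → 011001 (was 000000); enqueue []
  #2 pop 1: in=000000 → 001110 (no change)
  #3 pop 2: in=001110 → 011100 (was 000000); enqueue [0]
  #4 pop 3: in=111101 → 111111 (was 000000); enqueue [1]
  #5 pop 4: in=111111 → 111111 (was 000000); enqueue []
  #6 pop 5: in=111101 → 111111 (was 000000); enqueue []
  #7 pop 6: in=111111 → 111111 (was 100101); enqueue [3,4,5]
  #8 pop 0: in=111111 → 011101 (was 011001); enqueue [6]
  #9 pop 1: in=111111 → 111111 (was 001110); enqueue [2]
  #10 pop 3: in=111111 → 111111 (no change)
  #11 pop 4: in=111111 → 111111 (no change)
  #12 pop 5: in=111111 → 111111 (no change)
  #13 pop 6: in=111111 → 111111 (no change)
  #14 pop 2: in=111111 → 111100 (was 011100); enqueue [0]
  #15 pop 0: in=111111 → 011101 (no change)

Fixpoint:
  val[0] = 011101
  val[1] = 111111
  val[2] = 111100
  val[3] = 111111
  val[4] = 111111
  val[5] = 111111
  val[6] = 111111

111111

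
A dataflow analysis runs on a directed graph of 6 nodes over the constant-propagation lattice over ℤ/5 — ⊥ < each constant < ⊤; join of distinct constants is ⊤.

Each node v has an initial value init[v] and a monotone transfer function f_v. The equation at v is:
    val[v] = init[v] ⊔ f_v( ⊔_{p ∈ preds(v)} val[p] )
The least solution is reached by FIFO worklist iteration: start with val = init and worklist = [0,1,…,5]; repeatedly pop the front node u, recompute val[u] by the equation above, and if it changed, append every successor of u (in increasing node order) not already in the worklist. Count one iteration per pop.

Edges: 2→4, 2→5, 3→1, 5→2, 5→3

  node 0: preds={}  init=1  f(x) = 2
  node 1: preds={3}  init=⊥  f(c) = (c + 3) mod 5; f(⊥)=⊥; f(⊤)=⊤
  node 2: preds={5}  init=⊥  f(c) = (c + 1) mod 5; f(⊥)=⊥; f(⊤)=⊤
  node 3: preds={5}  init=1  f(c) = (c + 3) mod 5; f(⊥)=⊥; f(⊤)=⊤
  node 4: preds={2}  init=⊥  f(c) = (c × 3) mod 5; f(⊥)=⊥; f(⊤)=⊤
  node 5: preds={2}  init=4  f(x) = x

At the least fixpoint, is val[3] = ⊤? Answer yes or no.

Iteration log — 11 steps:
  step 1. node 0  ⊔preds=⊥  new=⊤  old=1  +wl: 
  step 2. node 1  ⊔preds=1  new=4  old=⊥  +wl: 
  step 3. node 2  ⊔preds=4  new=0  old=⊥  +wl: 
  step 4. node 3  ⊔preds=4  new=⊤  old=1  +wl: 1
  step 5. node 4  ⊔preds=0  new=0  old=⊥  +wl: 
  step 6. node 5  ⊔preds=0  new=⊤  old=4  +wl: 2,3
  step 7. node 1  ⊔preds=⊤  new=⊤  old=4  +wl: 
  step 8. node 2  ⊔preds=⊤  new=⊤  old=0  +wl: 4,5
  step 9. node 3  ⊔preds=⊤  new=⊤  stable
  step 10. node 4  ⊔preds=⊤  new=⊤  old=0  +wl: 
  step 11. node 5  ⊔preds=⊤  new=⊤  stable

Least fixpoint reached:
  node 0: ⊤
  node 1: ⊤
  node 2: ⊤
  node 3: ⊤
  node 4: ⊤
  node 5: ⊤

yes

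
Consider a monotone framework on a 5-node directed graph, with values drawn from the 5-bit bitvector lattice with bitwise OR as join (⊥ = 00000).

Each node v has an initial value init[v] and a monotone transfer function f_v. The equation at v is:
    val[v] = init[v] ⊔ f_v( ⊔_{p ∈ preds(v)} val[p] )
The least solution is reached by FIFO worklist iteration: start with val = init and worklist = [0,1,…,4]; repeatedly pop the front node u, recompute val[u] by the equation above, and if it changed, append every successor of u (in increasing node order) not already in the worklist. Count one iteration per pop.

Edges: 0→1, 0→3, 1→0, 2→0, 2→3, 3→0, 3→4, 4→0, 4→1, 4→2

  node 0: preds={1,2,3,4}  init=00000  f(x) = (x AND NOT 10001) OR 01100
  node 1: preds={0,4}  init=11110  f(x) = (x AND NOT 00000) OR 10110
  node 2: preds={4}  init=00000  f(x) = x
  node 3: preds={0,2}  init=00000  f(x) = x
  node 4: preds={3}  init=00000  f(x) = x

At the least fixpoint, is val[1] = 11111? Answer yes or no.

no

Iteration log — 10 steps:
  step 1. node 0  ⊔preds=11110  new=01110  old=00000  +wl: 
  step 2. node 1  ⊔preds=01110  new=11110  stable
  step 3. node 2  ⊔preds=00000  new=00000  stable
  step 4. node 3  ⊔preds=01110  new=01110  old=00000  +wl: 0
  step 5. node 4  ⊔preds=01110  new=01110  old=00000  +wl: 1,2
  step 6. node 0  ⊔preds=11110  new=01110  stable
  step 7. node 1  ⊔preds=01110  new=11110  stable
  step 8. node 2  ⊔preds=01110  new=01110  old=00000  +wl: 0,3
  step 9. node 0  ⊔preds=11110  new=01110  stable
  step 10. node 3  ⊔preds=01110  new=01110  stable

Least fixpoint reached:
  node 0: 01110
  node 1: 11110
  node 2: 01110
  node 3: 01110
  node 4: 01110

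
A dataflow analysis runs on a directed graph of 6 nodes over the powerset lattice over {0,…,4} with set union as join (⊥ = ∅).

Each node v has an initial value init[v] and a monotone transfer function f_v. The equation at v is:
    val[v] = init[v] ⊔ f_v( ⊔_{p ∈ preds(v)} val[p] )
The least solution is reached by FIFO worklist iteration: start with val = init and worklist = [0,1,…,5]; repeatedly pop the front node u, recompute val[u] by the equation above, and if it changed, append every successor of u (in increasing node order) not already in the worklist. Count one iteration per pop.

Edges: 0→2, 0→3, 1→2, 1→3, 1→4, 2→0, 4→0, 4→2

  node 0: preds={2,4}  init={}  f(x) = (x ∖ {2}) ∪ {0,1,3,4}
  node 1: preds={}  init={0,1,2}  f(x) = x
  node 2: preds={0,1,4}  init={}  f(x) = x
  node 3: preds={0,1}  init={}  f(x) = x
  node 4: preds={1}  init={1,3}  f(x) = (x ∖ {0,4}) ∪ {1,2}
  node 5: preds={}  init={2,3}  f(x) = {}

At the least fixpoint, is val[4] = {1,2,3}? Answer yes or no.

Trace (8 dequeues):
  [1] u=0 | in {1,3} | out {0,1,3,4} | prev {} | push {}
  [2] u=1 | in {} | out {0,1,2} | ==
  [3] u=2 | in {0,1,2,3,4} | out {0,1,2,3,4} | prev {} | push {0}
  [4] u=3 | in {0,1,2,3,4} | out {0,1,2,3,4} | prev {} | push {}
  [5] u=4 | in {0,1,2} | out {1,2,3} | prev {1,3} | push {2}
  [6] u=5 | in {} | out {2,3} | ==
  [7] u=0 | in {0,1,2,3,4} | out {0,1,3,4} | ==
  [8] u=2 | in {0,1,2,3,4} | out {0,1,2,3,4} | ==

Converged values:
  [0] {0,1,3,4}
  [1] {0,1,2}
  [2] {0,1,2,3,4}
  [3] {0,1,2,3,4}
  [4] {1,2,3}
  [5] {2,3}

yes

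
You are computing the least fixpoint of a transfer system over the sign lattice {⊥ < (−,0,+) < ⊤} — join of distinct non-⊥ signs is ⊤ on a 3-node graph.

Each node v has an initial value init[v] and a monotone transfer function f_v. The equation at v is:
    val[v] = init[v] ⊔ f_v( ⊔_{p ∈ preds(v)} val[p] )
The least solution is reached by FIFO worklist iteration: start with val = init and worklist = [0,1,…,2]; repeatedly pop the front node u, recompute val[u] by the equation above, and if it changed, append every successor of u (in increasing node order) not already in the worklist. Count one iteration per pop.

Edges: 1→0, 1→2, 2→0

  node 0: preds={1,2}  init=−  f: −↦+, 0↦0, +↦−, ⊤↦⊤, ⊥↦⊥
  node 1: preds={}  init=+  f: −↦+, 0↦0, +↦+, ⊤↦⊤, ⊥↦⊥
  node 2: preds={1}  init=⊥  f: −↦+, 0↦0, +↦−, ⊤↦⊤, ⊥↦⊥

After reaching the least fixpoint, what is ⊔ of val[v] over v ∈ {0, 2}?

⊤

Trace (4 dequeues):
  [1] u=0 | in + | out − | ==
  [2] u=1 | in ⊥ | out + | ==
  [3] u=2 | in + | out − | prev ⊥ | push {0}
  [4] u=0 | in ⊤ | out ⊤ | prev − | push {}

Converged values:
  [0] ⊤
  [1] +
  [2] −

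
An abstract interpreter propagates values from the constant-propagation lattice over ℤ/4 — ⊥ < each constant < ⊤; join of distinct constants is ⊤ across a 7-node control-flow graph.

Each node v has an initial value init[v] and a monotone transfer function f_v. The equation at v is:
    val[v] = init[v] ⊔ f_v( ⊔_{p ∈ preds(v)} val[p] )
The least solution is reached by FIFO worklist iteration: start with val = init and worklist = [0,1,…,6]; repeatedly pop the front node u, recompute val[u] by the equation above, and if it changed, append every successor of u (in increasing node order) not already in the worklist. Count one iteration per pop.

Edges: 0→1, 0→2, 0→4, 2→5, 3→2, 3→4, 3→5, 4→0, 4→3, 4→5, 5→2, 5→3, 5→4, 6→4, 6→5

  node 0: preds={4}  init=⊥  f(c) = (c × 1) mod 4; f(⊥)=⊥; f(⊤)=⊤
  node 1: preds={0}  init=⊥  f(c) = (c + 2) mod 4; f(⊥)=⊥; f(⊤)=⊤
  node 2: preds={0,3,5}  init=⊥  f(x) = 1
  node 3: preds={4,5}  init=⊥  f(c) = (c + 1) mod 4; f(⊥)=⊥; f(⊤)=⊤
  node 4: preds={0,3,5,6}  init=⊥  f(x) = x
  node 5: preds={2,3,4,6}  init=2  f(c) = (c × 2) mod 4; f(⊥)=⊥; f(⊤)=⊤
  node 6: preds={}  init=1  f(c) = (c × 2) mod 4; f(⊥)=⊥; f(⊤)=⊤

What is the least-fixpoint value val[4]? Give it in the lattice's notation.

⊤

Trace (14 dequeues):
  [1] u=0 | in ⊥ | out ⊥ | ==
  [2] u=1 | in ⊥ | out ⊥ | ==
  [3] u=2 | in 2 | out 1 | prev ⊥ | push {}
  [4] u=3 | in 2 | out 3 | prev ⊥ | push {2}
  [5] u=4 | in ⊤ | out ⊤ | prev ⊥ | push {0,3}
  [6] u=5 | in ⊤ | out ⊤ | prev 2 | push {4}
  [7] u=6 | in ⊥ | out 1 | ==
  [8] u=2 | in ⊤ | out 1 | ==
  [9] u=0 | in ⊤ | out ⊤ | prev ⊥ | push {1,2}
  [10] u=3 | in ⊤ | out ⊤ | prev 3 | push {5}
  [11] u=4 | in ⊤ | out ⊤ | ==
  [12] u=1 | in ⊤ | out ⊤ | prev ⊥ | push {}
  [13] u=2 | in ⊤ | out 1 | ==
  [14] u=5 | in ⊤ | out ⊤ | ==

Converged values:
  [0] ⊤
  [1] ⊤
  [2] 1
  [3] ⊤
  [4] ⊤
  [5] ⊤
  [6] 1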